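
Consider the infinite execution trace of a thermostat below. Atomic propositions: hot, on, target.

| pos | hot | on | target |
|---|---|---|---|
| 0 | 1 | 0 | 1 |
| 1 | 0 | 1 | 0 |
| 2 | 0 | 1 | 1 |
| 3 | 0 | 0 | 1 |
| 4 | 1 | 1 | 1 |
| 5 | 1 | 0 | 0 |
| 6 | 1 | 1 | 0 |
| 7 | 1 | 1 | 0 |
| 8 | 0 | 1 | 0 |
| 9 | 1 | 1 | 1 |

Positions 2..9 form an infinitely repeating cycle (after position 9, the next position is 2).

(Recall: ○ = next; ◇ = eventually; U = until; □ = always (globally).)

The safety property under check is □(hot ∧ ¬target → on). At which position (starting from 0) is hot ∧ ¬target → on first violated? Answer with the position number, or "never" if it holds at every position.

5

Check hot ∧ ¬target → on at each position in order: 0 ✓, 1 ✓, 2 ✓, 3 ✓, 4 ✓.
At position 5 the labels are {hot}, so hot ∧ ¬target → on is false there. This is the first violation.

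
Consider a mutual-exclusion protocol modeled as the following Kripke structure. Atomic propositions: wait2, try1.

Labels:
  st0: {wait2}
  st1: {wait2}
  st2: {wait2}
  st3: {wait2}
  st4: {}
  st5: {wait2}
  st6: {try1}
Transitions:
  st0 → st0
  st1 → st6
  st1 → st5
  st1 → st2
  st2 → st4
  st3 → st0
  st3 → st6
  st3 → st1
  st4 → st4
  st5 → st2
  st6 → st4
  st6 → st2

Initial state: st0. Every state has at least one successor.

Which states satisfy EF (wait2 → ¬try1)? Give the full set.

States satisfying wait2 → ¬try1: {st0, st1, st2, st3, st4, st5, st6}.
States satisfying EF (wait2 → ¬try1): {st0, st1, st2, st3, st4, st5, st6}.

{st0, st1, st2, st3, st4, st5, st6}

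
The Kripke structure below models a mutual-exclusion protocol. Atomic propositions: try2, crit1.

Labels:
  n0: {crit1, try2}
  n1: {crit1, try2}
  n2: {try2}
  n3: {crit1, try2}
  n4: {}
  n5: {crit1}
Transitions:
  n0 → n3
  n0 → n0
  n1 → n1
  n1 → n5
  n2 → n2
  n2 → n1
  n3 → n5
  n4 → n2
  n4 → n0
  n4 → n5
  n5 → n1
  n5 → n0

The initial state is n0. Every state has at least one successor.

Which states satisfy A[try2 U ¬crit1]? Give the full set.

{n2, n4}

States satisfying try2: {n0, n1, n2, n3}.
States satisfying ¬crit1: {n2, n4}.
States satisfying A[try2 U ¬crit1]: {n2, n4}.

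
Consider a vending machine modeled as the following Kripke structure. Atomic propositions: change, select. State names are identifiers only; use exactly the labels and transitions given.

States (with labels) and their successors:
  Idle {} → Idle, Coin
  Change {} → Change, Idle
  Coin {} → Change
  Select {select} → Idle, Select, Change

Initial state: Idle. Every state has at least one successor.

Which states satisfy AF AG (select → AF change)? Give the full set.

States satisfying AG (select → AF change): {Idle, Change, Coin}.
States satisfying AF AG (select → AF change): {Idle, Change, Coin}.

{Idle, Change, Coin}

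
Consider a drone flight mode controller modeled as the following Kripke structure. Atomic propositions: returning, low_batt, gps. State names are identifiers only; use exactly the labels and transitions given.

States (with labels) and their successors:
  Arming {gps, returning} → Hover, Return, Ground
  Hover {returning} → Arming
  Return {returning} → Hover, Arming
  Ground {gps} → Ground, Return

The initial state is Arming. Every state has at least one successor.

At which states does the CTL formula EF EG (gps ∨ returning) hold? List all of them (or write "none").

States satisfying EG (gps ∨ returning): {Arming, Hover, Return, Ground}.
States satisfying EF EG (gps ∨ returning): {Arming, Hover, Return, Ground}.

{Arming, Hover, Return, Ground}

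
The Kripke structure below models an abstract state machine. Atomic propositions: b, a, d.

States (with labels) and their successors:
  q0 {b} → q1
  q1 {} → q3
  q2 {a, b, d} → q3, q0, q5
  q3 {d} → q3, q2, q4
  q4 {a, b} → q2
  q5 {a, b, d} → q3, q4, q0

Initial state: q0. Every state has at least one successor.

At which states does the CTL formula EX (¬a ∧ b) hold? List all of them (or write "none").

{q2, q5}

States satisfying ¬a ∧ b: {q0}.
States satisfying EX (¬a ∧ b): {q2, q5}.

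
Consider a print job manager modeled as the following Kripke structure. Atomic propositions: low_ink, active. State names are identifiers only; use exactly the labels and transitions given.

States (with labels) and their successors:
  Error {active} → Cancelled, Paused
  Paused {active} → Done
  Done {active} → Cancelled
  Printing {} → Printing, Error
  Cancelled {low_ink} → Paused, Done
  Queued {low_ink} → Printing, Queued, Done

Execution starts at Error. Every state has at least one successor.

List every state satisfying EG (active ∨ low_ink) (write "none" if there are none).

States satisfying active ∨ low_ink: {Error, Paused, Done, Cancelled, Queued}.
States satisfying EG (active ∨ low_ink): {Error, Paused, Done, Cancelled, Queued}.

{Error, Paused, Done, Cancelled, Queued}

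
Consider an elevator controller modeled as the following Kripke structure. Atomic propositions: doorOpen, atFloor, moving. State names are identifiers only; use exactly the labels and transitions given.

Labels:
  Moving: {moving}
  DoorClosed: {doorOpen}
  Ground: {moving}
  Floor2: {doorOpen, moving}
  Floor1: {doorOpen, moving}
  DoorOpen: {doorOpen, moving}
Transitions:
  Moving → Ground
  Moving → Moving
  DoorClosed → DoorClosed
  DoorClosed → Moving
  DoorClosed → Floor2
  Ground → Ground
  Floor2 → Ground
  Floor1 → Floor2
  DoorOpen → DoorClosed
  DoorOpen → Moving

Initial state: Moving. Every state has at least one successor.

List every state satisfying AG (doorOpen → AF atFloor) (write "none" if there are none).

{Moving, Ground}

States satisfying doorOpen → AF atFloor: {Moving, Ground}.
States satisfying AG (doorOpen → AF atFloor): {Moving, Ground}.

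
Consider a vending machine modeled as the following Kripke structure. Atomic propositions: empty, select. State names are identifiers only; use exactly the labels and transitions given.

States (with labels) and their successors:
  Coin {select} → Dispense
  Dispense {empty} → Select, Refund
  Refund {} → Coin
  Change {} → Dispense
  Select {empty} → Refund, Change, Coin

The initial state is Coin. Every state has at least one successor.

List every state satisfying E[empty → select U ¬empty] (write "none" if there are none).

{Coin, Refund, Change}

States satisfying empty → select: {Coin, Refund, Change}.
States satisfying ¬empty: {Coin, Refund, Change}.
States satisfying E[empty → select U ¬empty]: {Coin, Refund, Change}.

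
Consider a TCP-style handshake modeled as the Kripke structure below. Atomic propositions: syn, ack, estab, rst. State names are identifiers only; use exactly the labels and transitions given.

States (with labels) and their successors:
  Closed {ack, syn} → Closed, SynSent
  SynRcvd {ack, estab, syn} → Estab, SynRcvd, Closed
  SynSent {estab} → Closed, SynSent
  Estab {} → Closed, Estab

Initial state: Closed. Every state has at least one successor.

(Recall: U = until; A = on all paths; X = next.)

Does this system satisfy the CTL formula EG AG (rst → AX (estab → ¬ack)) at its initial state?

Holds

States satisfying AG (rst → AX (estab → ¬ack)): {Closed, SynRcvd, SynSent, Estab}.
States satisfying EG AG (rst → AX (estab → ¬ack)): {Closed, SynRcvd, SynSent, Estab}.
Closed ∈ Sat(EG AG (rst → AX (estab → ¬ack))).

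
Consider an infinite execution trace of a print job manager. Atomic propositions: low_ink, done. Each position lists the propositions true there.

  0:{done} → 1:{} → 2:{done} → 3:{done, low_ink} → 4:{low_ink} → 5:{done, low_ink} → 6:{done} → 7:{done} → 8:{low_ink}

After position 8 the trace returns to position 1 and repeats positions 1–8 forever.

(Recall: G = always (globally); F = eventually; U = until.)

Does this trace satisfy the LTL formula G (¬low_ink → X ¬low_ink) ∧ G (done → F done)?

¬low_ink → X ¬low_ink must hold at every position from 0 onward. It fails at position 2, so G (¬low_ink → X ¬low_ink) is false.
Positions where ¬low_ink holds: 0, 1, 2, 6, 7.
Check X ¬low_ink at each: 0→ok, 1→ok, 2→fails, 6→ok, 7→fails.
done → F done holds at every position 0..8, and those are all positions ever visited, so G (done → F done) holds.
Positions where done holds: 0, 2, 3, 5, 6, 7.
Check F done at each: 0→ok, 2→ok, 3→ok, 5→ok, 6→ok, 7→ok.
At position 0: G (¬low_ink → X ¬low_ink) is false; G (done → F done) is true; so G (¬low_ink → X ¬low_ink) ∧ G (done → F done) is false.

No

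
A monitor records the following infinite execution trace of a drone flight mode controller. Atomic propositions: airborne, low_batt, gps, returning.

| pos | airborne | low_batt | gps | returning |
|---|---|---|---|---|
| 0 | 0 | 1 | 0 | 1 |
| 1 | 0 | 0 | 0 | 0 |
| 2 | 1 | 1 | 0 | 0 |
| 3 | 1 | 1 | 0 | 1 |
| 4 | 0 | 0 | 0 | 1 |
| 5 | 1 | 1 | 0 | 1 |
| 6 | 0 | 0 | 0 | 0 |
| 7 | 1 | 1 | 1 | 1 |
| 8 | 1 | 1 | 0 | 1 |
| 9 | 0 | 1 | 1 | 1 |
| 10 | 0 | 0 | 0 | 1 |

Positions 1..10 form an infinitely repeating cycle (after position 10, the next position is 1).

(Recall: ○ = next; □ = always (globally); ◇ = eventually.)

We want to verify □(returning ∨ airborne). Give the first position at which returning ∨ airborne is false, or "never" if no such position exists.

1

Check returning ∨ airborne at each position in order: 0 ✓.
At position 1 the labels are {}, so returning ∨ airborne is false there. This is the first violation.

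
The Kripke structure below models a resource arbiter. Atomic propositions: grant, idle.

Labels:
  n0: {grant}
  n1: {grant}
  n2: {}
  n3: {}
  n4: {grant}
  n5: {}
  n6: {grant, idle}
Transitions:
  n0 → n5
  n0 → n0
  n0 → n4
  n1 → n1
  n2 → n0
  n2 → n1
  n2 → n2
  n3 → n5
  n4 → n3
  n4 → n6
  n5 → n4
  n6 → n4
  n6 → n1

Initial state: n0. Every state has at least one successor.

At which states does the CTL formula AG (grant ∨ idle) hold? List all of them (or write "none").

{n1}

States satisfying grant ∨ idle: {n0, n1, n4, n6}.
States satisfying AG (grant ∨ idle): {n1}.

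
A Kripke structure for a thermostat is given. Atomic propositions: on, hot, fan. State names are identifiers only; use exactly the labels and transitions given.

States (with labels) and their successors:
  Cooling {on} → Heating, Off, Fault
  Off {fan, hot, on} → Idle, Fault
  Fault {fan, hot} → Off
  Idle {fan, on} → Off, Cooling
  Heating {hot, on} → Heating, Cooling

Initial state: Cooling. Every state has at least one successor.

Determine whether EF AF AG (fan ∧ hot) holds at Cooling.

States satisfying AF AG (fan ∧ hot): ∅.
States satisfying EF AF AG (fan ∧ hot): ∅.
No suitable path/successor from Cooling witnesses the formula.
Cooling ∉ Sat(EF AF AG (fan ∧ hot)).

Violated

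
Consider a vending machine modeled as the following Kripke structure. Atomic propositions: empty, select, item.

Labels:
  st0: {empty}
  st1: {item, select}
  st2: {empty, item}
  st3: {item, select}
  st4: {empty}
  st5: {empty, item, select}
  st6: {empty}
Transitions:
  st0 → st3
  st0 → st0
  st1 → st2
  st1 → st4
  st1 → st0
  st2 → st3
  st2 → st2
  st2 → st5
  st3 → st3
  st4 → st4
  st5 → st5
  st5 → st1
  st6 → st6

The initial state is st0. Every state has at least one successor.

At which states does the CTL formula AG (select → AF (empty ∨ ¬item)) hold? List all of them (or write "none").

States satisfying select → AF (empty ∨ ¬item): {st0, st1, st2, st4, st5, st6}.
States satisfying AG (select → AF (empty ∨ ¬item)): {st4, st6}.

{st4, st6}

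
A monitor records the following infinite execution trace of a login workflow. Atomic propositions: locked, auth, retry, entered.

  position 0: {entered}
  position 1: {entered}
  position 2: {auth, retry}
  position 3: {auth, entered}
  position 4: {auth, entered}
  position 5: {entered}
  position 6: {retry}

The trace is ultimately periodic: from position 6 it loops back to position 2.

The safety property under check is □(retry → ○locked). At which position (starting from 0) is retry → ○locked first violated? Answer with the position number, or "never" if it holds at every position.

2

Check retry → ○locked at each position in order: 0 ✓, 1 ✓.
At position 2 the labels are {auth, retry} and the next position 3 has {auth, entered}, so retry → ○locked is false there. This is the first violation.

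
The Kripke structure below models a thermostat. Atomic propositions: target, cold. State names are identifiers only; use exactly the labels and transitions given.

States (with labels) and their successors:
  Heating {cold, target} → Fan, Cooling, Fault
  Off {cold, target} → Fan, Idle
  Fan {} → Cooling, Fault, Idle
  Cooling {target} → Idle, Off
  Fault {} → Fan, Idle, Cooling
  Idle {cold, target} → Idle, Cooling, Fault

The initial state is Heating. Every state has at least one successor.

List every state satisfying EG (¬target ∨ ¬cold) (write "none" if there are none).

{Fan, Fault}

States satisfying ¬target ∨ ¬cold: {Fan, Cooling, Fault}.
States satisfying EG (¬target ∨ ¬cold): {Fan, Fault}.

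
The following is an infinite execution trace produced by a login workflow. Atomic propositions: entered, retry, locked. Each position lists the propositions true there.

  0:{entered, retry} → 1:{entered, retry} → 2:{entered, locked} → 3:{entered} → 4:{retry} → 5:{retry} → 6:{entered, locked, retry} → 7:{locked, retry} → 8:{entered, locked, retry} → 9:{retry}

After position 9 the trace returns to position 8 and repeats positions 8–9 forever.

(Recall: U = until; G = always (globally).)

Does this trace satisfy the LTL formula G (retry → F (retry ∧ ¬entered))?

Yes

retry → F (retry ∧ ¬entered) holds at every position 0..9, and those are all positions ever visited, so G (retry → F (retry ∧ ¬entered)) holds.
Positions where retry holds: 0, 1, 4, 5, 6, 7, 8, 9.
Check F (retry ∧ ¬entered) at each: 0→ok, 1→ok, 4→ok, 5→ok, 6→ok, 7→ok, 8→ok, 9→ok.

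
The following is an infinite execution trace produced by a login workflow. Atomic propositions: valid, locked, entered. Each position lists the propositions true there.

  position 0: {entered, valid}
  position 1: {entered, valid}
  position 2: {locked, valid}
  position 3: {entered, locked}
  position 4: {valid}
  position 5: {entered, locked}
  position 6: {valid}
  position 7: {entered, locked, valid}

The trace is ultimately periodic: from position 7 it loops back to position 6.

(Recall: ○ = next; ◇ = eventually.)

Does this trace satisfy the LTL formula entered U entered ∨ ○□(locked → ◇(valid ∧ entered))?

Satisfied

Walking from position 0: entered first holds at position 0, and entered holds at every earlier position along the way, so entered U entered holds.
The position after 0 is 1; □(locked → ◇(valid ∧ entered)) is true there.
At position 0: entered U entered is true; ○□(locked → ◇(valid ∧ entered)) is true; so entered U entered ∨ ○□(locked → ◇(valid ∧ entered)) is true.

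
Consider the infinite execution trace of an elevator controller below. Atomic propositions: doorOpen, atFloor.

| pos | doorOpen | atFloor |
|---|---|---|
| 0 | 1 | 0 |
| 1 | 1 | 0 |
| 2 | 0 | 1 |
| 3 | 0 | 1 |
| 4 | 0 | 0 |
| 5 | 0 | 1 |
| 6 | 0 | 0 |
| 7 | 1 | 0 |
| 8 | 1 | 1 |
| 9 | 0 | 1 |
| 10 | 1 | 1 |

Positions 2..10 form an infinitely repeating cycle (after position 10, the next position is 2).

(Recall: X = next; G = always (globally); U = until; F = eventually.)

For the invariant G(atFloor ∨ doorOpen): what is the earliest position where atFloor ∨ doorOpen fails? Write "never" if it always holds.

Check atFloor ∨ doorOpen at each position in order: 0 ✓, 1 ✓, 2 ✓, 3 ✓.
At position 4 the labels are {}, so atFloor ∨ doorOpen is false there. This is the first violation.

4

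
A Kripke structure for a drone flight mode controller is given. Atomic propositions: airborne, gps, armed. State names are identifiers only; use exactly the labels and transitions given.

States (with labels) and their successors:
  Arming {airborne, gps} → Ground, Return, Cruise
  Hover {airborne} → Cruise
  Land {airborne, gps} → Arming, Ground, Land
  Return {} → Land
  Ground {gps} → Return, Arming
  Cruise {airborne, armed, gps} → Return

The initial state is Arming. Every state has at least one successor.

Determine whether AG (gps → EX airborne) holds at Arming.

States satisfying gps → EX airborne: {Arming, Hover, Land, Return, Ground}.
States satisfying AG (gps → EX airborne): ∅.
Cruise is reachable from Arming and violates gps → EX airborne, so AG fails at Arming.
Arming ∉ Sat(AG (gps → EX airborne)).

No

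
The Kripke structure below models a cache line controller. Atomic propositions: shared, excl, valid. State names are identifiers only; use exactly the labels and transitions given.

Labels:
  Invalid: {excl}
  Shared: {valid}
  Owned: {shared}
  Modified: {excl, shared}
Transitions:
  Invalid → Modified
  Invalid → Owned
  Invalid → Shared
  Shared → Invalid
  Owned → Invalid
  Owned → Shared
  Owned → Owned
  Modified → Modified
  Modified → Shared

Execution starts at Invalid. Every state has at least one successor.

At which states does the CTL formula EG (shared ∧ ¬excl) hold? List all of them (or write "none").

{Owned}

States satisfying shared ∧ ¬excl: {Owned}.
States satisfying EG (shared ∧ ¬excl): {Owned}.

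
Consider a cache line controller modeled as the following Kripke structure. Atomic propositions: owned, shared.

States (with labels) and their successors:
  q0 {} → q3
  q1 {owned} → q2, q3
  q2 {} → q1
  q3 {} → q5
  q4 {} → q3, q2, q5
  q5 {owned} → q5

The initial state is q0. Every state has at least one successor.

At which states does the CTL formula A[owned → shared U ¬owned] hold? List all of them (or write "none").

States satisfying owned → shared: {q0, q2, q3, q4}.
States satisfying ¬owned: {q0, q2, q3, q4}.
States satisfying A[owned → shared U ¬owned]: {q0, q2, q3, q4}.

{q0, q2, q3, q4}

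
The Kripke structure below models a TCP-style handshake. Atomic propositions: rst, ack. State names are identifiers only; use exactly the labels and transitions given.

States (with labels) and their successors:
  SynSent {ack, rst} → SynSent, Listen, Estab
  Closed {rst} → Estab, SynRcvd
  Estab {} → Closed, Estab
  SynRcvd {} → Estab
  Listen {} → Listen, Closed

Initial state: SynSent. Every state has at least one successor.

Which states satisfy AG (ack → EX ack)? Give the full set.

States satisfying ack → EX ack: {SynSent, Closed, Estab, SynRcvd, Listen}.
States satisfying AG (ack → EX ack): {SynSent, Closed, Estab, SynRcvd, Listen}.

{SynSent, Closed, Estab, SynRcvd, Listen}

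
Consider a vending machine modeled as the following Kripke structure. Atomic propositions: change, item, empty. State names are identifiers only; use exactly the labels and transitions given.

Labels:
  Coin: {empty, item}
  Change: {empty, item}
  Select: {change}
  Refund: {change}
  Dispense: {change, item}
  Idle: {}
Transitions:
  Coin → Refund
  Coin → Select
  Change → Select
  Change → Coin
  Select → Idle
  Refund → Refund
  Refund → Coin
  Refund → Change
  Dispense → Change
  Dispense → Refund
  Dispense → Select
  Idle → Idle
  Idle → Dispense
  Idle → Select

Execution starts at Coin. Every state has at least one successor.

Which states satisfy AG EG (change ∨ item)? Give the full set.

none

States satisfying EG (change ∨ item): {Coin, Change, Refund, Dispense}.
States satisfying AG EG (change ∨ item): ∅.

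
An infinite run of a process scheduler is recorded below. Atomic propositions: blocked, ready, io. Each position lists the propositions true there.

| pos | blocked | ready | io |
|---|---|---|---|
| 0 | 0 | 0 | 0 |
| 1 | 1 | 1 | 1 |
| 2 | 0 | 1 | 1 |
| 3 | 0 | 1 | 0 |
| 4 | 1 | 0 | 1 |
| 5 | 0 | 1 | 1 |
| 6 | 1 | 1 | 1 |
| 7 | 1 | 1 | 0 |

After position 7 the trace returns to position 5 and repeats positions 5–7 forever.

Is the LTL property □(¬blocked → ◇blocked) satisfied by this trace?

¬blocked → ◇blocked holds at every position 0..7, and those are all positions ever visited, so □(¬blocked → ◇blocked) holds.
Positions where ¬blocked holds: 0, 2, 3, 5.
Check ◇blocked at each: 0→ok, 2→ok, 3→ok, 5→ok.

Satisfied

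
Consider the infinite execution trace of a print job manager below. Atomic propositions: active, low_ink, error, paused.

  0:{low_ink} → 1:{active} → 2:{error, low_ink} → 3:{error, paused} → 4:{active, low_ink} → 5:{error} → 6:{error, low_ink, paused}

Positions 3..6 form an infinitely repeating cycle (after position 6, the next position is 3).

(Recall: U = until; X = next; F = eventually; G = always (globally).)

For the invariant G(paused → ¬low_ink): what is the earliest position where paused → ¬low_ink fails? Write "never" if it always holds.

Check paused → ¬low_ink at each position in order: 0 ✓, 1 ✓, 2 ✓, 3 ✓, 4 ✓, 5 ✓.
At position 6 the labels are {error, low_ink, paused}, so paused → ¬low_ink is false there. This is the first violation.

6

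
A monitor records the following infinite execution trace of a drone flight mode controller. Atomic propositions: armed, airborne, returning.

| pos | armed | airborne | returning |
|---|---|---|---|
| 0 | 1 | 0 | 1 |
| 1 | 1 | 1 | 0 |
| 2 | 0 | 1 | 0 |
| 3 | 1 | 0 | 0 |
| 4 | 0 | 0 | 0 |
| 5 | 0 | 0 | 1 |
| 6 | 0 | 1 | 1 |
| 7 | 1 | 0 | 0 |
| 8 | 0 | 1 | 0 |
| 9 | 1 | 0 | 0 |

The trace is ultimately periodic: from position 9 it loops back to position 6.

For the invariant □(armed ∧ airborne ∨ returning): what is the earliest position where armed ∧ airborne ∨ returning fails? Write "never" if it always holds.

2

Check armed ∧ airborne ∨ returning at each position in order: 0 ✓, 1 ✓.
At position 2 the labels are {airborne}, so armed ∧ airborne ∨ returning is false there. This is the first violation.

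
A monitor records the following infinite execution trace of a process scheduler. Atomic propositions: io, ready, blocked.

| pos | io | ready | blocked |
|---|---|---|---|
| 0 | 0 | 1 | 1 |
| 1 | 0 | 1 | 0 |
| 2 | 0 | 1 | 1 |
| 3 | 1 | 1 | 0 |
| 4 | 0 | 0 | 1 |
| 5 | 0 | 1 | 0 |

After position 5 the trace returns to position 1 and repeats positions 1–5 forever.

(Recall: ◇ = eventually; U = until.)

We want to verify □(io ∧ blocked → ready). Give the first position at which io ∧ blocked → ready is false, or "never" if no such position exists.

io ∧ blocked → ready holds at every position 0..5, and those are all the positions the trace ever visits, so the invariant □(io ∧ blocked → ready) is never violated.

never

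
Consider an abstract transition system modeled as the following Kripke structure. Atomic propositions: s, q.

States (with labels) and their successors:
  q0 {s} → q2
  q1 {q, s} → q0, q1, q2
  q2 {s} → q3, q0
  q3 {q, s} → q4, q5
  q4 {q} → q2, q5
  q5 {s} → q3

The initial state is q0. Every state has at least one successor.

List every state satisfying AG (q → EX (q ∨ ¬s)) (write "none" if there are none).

none

States satisfying q → EX (q ∨ ¬s): {q0, q1, q2, q3, q5}.
States satisfying AG (q → EX (q ∨ ¬s)): ∅.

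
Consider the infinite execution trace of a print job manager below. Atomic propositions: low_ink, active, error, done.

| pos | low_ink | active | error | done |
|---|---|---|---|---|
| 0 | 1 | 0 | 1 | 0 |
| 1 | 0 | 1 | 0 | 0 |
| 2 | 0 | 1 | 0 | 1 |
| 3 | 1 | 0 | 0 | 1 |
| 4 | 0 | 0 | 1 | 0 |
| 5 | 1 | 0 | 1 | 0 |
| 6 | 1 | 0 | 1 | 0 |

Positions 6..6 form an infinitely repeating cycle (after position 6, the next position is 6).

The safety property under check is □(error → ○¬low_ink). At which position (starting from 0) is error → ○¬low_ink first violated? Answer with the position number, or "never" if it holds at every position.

4

Check error → ○¬low_ink at each position in order: 0 ✓, 1 ✓, 2 ✓, 3 ✓.
At position 4 the labels are {error} and the next position 5 has {error, low_ink}, so error → ○¬low_ink is false there. This is the first violation.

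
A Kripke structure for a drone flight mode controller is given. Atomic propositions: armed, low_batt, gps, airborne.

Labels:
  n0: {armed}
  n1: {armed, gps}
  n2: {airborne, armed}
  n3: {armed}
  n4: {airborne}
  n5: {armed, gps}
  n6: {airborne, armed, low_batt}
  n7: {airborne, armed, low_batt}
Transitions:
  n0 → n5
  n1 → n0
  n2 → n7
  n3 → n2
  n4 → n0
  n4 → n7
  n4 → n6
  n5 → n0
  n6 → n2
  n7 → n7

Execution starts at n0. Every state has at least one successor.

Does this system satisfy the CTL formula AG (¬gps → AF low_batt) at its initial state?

States satisfying ¬gps → AF low_batt: {n1, n2, n3, n5, n6, n7}.
States satisfying AG (¬gps → AF low_batt): {n2, n3, n6, n7}.
n0 is reachable from n0 and violates ¬gps → AF low_batt, so AG fails at n0.
n0 ∉ Sat(AG (¬gps → AF low_batt)).

Violated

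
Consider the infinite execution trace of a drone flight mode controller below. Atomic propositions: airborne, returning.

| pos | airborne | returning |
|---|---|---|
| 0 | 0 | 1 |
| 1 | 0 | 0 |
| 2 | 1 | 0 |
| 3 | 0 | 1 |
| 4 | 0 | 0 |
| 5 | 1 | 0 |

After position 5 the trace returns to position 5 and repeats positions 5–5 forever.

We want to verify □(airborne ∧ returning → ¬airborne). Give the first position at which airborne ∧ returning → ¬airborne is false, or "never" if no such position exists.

airborne ∧ returning → ¬airborne holds at every position 0..5, and those are all the positions the trace ever visits, so the invariant □(airborne ∧ returning → ¬airborne) is never violated.

never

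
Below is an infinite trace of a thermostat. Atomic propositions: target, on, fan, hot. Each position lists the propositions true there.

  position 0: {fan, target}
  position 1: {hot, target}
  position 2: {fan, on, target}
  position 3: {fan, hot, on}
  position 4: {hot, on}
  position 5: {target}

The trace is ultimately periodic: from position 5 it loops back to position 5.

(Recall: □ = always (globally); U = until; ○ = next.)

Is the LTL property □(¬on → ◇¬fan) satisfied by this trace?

¬on → ◇¬fan holds at every position 0..5, and those are all positions ever visited, so □(¬on → ◇¬fan) holds.
Positions where ¬on holds: 0, 1, 5.
Check ◇¬fan at each: 0→ok, 1→ok, 5→ok.

Satisfied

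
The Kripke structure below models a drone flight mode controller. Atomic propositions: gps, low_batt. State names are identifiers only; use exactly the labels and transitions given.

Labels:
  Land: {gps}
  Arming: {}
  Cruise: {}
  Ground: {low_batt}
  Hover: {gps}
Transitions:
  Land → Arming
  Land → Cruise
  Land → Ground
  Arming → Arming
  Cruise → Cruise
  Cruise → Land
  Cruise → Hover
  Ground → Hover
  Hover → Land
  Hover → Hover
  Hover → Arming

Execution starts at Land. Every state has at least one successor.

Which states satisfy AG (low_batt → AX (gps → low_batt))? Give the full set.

{Arming}

States satisfying low_batt → AX (gps → low_batt): {Land, Arming, Cruise, Hover}.
States satisfying AG (low_batt → AX (gps → low_batt)): {Arming}.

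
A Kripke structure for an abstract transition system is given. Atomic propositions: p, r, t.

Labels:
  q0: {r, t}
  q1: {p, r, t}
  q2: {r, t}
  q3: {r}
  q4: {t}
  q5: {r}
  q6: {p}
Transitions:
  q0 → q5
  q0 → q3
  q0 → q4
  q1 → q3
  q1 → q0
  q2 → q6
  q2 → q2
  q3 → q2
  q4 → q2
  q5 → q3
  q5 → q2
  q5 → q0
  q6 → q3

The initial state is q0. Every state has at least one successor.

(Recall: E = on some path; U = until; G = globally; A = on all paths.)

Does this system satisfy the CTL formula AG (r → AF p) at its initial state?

States satisfying r → AF p: {q1, q4, q6}.
States satisfying AG (r → AF p): ∅.
q0 is reachable from q0 and violates r → AF p, so AG fails at q0.
q0 ∉ Sat(AG (r → AF p)).

No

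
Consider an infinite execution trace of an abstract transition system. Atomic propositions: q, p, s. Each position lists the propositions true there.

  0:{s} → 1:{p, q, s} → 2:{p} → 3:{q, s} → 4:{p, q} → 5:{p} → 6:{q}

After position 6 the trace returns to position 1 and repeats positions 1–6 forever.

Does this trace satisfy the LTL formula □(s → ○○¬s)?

Does not hold

s → ○○¬s must hold at every position from 0 onward. It fails at position 1, so □(s → ○○¬s) is false.
Positions where s holds: 0, 1, 3.
Check ○○¬s at each: 0→ok, 1→fails, 3→ok.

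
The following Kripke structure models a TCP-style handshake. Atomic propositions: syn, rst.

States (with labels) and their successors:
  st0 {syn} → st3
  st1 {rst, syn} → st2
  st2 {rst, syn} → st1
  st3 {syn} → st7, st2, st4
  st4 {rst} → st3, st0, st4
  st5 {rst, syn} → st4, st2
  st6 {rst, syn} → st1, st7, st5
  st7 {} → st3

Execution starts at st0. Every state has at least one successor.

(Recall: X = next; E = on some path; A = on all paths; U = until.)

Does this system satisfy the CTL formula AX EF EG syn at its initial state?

Holds

States satisfying EF EG syn: {st0, st1, st2, st3, st4, st5, st6, st7}.
States satisfying AX EF EG syn: {st0, st1, st2, st3, st4, st5, st6, st7}.
st0 ∈ Sat(AX EF EG syn).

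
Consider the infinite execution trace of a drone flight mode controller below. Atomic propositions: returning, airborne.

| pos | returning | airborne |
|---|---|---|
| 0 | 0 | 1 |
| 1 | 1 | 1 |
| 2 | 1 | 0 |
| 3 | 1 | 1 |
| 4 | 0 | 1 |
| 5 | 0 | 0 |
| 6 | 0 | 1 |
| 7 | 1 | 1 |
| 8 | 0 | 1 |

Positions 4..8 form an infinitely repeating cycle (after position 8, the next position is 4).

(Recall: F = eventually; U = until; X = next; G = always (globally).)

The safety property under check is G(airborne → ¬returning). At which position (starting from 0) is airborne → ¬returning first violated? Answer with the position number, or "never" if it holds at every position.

1

Check airborne → ¬returning at each position in order: 0 ✓.
At position 1 the labels are {airborne, returning}, so airborne → ¬returning is false there. This is the first violation.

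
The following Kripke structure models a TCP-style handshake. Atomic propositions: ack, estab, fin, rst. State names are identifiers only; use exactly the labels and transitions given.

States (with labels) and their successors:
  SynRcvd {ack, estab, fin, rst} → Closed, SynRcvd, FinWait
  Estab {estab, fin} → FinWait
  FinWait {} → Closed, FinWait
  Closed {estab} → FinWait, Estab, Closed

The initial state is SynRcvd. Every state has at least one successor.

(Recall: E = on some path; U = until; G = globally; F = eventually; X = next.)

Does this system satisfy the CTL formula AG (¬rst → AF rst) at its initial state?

States satisfying ¬rst → AF rst: {SynRcvd}.
States satisfying AG (¬rst → AF rst): ∅.
Closed is reachable from SynRcvd and violates ¬rst → AF rst, so AG fails at SynRcvd.
SynRcvd ∉ Sat(AG (¬rst → AF rst)).

No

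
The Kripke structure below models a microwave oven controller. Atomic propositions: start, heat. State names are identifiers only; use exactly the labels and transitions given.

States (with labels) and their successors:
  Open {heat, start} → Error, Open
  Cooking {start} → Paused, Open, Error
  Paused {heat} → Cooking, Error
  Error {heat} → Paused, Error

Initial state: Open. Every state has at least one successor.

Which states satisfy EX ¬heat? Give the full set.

{Paused}

States satisfying ¬heat: {Cooking}.
States satisfying EX ¬heat: {Paused}.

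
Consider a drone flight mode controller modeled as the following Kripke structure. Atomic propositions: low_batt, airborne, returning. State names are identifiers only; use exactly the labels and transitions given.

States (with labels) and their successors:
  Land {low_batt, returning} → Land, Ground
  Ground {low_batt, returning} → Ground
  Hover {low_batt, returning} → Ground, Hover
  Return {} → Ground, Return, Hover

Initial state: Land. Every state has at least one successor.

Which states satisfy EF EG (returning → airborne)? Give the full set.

{Return}

States satisfying EG (returning → airborne): {Return}.
States satisfying EF EG (returning → airborne): {Return}.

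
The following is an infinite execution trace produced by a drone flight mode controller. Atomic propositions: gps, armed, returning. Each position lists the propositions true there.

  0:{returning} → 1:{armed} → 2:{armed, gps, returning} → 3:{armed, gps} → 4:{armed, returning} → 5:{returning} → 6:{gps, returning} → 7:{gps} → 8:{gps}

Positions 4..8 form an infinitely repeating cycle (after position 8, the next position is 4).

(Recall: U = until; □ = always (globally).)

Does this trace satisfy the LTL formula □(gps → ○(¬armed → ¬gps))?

gps → ○(¬armed → ¬gps) must hold at every position from 0 onward. It fails at position 6, so □(gps → ○(¬armed → ¬gps)) is false.
Positions where gps holds: 2, 3, 6, 7, 8.
Check ○(¬armed → ¬gps) at each: 2→ok, 3→ok, 6→fails, 7→fails, 8→ok.

Violated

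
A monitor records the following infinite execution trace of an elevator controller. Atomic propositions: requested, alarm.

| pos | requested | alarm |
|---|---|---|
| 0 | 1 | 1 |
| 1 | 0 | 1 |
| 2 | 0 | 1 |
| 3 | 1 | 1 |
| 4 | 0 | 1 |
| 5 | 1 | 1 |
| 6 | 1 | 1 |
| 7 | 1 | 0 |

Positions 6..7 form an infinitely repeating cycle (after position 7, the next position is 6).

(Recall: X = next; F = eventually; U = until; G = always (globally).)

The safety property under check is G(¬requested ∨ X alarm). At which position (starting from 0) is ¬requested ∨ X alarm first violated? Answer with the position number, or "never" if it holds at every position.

6

Check ¬requested ∨ X alarm at each position in order: 0 ✓, 1 ✓, 2 ✓, 3 ✓, 4 ✓, 5 ✓.
At position 6 the labels are {alarm, requested} and the next position 7 has {requested}, so ¬requested ∨ X alarm is false there. This is the first violation.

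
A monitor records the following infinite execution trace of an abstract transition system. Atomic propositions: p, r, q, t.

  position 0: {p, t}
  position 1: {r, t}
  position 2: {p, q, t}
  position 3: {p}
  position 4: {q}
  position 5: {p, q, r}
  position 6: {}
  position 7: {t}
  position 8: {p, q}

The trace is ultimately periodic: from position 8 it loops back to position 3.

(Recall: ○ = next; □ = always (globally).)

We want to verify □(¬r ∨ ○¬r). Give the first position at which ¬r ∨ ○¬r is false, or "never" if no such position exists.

never

¬r ∨ ○¬r holds at every position 0..8, and those are all the positions the trace ever visits, so the invariant □(¬r ∨ ○¬r) is never violated.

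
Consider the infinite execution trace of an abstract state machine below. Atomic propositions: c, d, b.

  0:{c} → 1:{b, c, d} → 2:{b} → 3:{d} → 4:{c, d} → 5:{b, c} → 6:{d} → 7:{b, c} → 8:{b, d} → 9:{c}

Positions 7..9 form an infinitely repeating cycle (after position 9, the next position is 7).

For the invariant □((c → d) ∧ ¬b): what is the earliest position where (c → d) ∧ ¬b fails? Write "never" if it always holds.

0

At position 0 the labels are {c}, so (c → d) ∧ ¬b is false there. This is the first violation.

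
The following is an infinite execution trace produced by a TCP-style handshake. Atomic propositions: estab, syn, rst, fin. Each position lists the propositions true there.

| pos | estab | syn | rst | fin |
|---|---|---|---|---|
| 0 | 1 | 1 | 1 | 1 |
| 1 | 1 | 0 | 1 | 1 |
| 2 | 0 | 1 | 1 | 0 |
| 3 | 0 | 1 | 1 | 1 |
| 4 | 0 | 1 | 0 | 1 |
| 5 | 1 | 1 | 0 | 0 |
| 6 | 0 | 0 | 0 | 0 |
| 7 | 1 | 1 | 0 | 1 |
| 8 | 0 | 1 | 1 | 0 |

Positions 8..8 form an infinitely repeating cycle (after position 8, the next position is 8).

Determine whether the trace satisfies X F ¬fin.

The position after 0 is 1; F ¬fin is true there.

Satisfied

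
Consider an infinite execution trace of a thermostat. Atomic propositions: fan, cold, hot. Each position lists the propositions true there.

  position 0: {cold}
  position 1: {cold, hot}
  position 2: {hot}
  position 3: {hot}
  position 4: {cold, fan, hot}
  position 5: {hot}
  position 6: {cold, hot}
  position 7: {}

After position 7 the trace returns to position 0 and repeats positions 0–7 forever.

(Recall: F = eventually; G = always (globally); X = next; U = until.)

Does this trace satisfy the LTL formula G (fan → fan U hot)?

fan → fan U hot holds at every position 0..7, and those are all positions ever visited, so G (fan → fan U hot) holds.
Positions where fan holds: 4.
Check fan U hot at each: 4→ok.

Satisfied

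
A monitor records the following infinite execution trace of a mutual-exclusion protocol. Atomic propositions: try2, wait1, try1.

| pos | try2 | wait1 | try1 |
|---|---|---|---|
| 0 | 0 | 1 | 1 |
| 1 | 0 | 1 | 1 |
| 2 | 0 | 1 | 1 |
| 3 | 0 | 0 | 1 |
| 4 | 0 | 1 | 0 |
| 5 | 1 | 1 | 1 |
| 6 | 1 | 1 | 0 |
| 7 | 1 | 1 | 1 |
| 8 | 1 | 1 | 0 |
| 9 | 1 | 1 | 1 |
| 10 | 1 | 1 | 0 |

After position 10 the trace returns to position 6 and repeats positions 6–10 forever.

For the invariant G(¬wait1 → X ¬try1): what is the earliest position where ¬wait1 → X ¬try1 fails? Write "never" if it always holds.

¬wait1 → X ¬try1 holds at every position 0..10, and those are all the positions the trace ever visits, so the invariant G(¬wait1 → X ¬try1) is never violated.

never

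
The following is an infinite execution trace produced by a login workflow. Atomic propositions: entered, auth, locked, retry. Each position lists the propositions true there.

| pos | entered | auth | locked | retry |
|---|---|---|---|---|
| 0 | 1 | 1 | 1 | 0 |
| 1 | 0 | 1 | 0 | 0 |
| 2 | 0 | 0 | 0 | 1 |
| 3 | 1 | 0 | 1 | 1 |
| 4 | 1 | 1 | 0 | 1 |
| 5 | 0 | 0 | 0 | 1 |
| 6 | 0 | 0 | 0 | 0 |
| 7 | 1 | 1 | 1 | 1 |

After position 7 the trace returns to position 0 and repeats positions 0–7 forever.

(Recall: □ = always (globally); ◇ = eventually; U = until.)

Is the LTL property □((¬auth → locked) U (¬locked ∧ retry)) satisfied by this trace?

(¬auth → locked) U (¬locked ∧ retry) must hold at every position from 0 onward. It fails at position 6, so □((¬auth → locked) U (¬locked ∧ retry)) is false.

Violated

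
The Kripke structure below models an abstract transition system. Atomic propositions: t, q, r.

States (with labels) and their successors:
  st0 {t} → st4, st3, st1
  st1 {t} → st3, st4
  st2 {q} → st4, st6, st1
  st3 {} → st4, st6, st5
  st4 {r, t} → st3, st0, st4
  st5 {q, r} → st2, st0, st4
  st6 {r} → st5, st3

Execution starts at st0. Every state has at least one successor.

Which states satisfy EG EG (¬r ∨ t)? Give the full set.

States satisfying EG (¬r ∨ t): {st0, st1, st2, st3, st4}.
States satisfying EG EG (¬r ∨ t): {st0, st1, st2, st3, st4}.

{st0, st1, st2, st3, st4}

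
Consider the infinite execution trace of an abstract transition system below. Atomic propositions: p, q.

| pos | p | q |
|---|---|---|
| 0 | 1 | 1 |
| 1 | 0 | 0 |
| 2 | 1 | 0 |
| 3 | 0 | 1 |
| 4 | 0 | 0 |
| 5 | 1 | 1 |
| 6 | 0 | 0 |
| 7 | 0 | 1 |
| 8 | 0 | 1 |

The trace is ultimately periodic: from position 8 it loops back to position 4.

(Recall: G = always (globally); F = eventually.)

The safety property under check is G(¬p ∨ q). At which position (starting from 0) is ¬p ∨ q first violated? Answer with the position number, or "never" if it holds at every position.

Check ¬p ∨ q at each position in order: 0 ✓, 1 ✓.
At position 2 the labels are {p}, so ¬p ∨ q is false there. This is the first violation.

2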